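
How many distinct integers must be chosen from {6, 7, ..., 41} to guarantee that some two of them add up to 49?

20

Group the elements by complementary pair {x, 49−x}: {8,41}, {9,40}, {10,39}, …, giving 17 two-element pairs and 2 integers whose partner 49−x falls outside [6,41].
Pigeonhole: treating each of those 19 groups as a pigeonhole, one can pick one integer per group — 19 integers — with no two summing to 49.
The 20th integer lands in an occupied pair, forcing a sum of 49.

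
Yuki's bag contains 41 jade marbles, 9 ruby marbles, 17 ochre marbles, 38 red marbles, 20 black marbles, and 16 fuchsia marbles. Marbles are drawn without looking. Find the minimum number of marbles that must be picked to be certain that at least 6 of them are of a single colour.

31

Pigeonhole: put each drawn marble into a box by colour. The largest draw with every box below 6 takes min(count, 5) from each colour.
Σ min(cᵢ, 5) = 5 + 5 + 5 + 5 + 5 + 5 = 30.
Draw number 30 + 1 = 31 must push one box to 6.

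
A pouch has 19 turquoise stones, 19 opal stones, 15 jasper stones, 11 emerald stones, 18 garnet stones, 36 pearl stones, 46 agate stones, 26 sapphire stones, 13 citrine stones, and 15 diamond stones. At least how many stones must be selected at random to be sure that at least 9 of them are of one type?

The 10 types are the holes; the stones drawn are the pigeons.
To avoid 9 of any one type, the worst case takes at most 8 of each type.
That gives 8 + 8 + 8 + 8 + 8 + 8 + 8 + 8 + 8 + 8 = 80 stones with no type reaching 9.
The next stone forces some type to 9, so 80 + 1 = 81.

81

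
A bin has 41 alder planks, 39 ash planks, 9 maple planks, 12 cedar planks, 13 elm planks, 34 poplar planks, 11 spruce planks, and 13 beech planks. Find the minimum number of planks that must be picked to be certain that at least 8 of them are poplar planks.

146

In the worst case for collecting poplar planks, every non-poplar plank comes out first.
There are 41 + 39 + 9 + 12 + 13 + 11 + 13 = 138 non-poplar planks altogether.
After those, each further plank must be poplar, so 138 + 8 = 146 draws guarantee 8 poplar planks.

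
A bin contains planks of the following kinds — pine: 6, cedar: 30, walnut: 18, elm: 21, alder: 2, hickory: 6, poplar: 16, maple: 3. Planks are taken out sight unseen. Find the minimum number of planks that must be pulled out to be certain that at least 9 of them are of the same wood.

50

The 8 woods are the holes; the planks drawn are the pigeons.
To avoid 9 of any one wood, the worst case takes at most 8 of each wood, or every plank of a wood that has fewer than 8.
That gives 6 + 8 + 8 + 8 + 2 + 6 + 8 + 3 = 49 planks with no wood reaching 9.
The next plank forces some wood to 9, so 49 + 1 = 50.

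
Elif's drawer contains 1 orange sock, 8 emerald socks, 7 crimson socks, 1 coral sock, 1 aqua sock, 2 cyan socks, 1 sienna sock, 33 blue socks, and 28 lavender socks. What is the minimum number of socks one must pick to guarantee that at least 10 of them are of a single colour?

40

An adversary could hand out at most 9 socks per colour (7 colours run out sooner): 1 + 8 + 7 + 1 + 1 + 2 + 1 + 9 + 9 = 39 socks and still no colour has 10.
Pigeonhole: one more sock lands in a colour already at 9, so 40 draws are enough and 39 are not.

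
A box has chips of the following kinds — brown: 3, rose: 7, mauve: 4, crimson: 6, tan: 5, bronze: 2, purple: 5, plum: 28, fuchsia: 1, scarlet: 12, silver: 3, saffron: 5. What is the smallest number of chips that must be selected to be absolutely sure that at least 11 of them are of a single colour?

62

An adversary could hand out at most 10 chips per colour (10 colours run out sooner): 3 + 7 + 4 + 6 + 5 + 2 + 5 + 10 + 1 + 10 + 3 + 5 = 61 chips and still no colour has 11.
Pigeonhole: one more chip lands in a colour already at 10, so 62 draws are enough and 61 are not.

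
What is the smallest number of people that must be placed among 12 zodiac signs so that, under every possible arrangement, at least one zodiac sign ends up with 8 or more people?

85

With 84 people one could put exactly 7 in each of the 12 zodiac signs, and no zodiac sign would reach 8.
One more person must land in a zodiac sign that already has 7, giving it 8.
So 12 × 7 + 1 = 85 people are required.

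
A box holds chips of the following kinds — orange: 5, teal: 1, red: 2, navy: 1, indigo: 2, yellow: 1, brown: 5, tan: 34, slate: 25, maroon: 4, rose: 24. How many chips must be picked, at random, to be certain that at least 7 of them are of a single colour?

40

An adversary could hand out at most 6 chips per colour (8 colours run out sooner): 5 + 1 + 2 + 1 + 2 + 1 + 5 + 6 + 6 + 4 + 6 = 39 chips and still no colour has 7.
By the pigeonhole principle, one more chip lands in a colour already at 6, so 40 draws are enough and 39 are not.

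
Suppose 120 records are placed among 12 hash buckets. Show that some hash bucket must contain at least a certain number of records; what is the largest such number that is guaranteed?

10

By the pigeonhole principle, the 12 hash buckets are the holes and the 120 records are the pigeons.
If every hash bucket held at most 9 records, the total would be at most 12 × 9 = 108, which is less than 120.
So some hash bucket holds at least ⌈120/12⌉ = 10 records.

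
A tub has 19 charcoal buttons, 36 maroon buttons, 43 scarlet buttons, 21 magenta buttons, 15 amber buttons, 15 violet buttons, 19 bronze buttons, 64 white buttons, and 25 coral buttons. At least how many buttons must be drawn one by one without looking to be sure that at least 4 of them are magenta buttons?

240

In the worst case for collecting magenta buttons, every non-magenta button comes out first.
There are 19 + 36 + 43 + 15 + 15 + 19 + 64 + 25 = 236 non-magenta buttons altogether.
After those, each further button must be magenta, so 236 + 4 = 240 draws guarantee 4 magenta buttons.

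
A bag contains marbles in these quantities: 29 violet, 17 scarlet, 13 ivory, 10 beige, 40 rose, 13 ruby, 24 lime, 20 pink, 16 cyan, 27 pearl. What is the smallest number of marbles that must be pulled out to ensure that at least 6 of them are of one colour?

51

The 10 colours are the holes; the marbles drawn are the pigeons.
To avoid 6 of any one colour, the worst case takes at most 5 of each colour.
That gives 5 + 5 + 5 + 5 + 5 + 5 + 5 + 5 + 5 + 5 = 50 marbles with no colour reaching 6.
The next marble forces some colour to 6, so 50 + 1 = 51.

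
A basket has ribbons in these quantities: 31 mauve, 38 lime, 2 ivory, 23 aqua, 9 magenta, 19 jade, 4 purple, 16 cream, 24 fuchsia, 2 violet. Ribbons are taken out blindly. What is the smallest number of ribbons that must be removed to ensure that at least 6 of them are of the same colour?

An adversary could hand out at most 5 ribbons per colour (ivory, purple, violet run out sooner): 5 + 5 + 2 + 5 + 5 + 5 + 4 + 5 + 5 + 2 = 43 ribbons and still no colour has 6.
By the pigeonhole principle, one more ribbon lands in a colour already at 5, so 44 draws are enough and 43 are not.

44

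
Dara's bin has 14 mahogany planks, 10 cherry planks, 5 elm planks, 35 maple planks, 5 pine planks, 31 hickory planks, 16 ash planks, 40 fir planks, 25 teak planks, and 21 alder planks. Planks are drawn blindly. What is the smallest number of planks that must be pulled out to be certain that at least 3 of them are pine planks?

200

In the worst case for collecting pine planks, every non-pine plank comes out first.
There are 14 + 10 + 5 + 35 + 31 + 16 + 40 + 25 + 21 = 197 non-pine planks altogether.
After those, each further plank must be pine, so 197 + 3 = 200 draws guarantee 3 pine planks.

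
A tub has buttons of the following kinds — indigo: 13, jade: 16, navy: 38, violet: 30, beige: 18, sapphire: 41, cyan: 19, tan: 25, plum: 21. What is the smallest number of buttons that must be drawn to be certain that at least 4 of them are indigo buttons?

212

In the worst case for collecting indigo buttons, every non-indigo button comes out first.
There are 16 + 38 + 30 + 18 + 41 + 19 + 25 + 21 = 208 non-indigo buttons altogether.
After those, each further button must be indigo, so 208 + 4 = 212 draws guarantee 4 indigo buttons.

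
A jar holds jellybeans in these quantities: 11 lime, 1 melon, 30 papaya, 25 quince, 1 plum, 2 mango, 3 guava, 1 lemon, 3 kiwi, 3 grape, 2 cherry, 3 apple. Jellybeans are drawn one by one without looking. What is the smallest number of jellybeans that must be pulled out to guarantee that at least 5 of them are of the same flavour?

32

An adversary could hand out at most 4 jellybeans per flavour (9 flavours run out sooner): 4 + 1 + 4 + 4 + 1 + 2 + 3 + 1 + 3 + 3 + 2 + 3 = 31 jellybeans and still no flavour has 5.
One more jellybean lands in a flavour already at 4, so 32 draws are enough and 31 are not.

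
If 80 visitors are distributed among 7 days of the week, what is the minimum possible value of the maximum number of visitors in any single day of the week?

The 7 days of the week are the holes and the 80 visitors are the pigeons.
If every day of the week held at most 11 visitors, the total would be at most 7 × 11 = 77, which is less than 80.
So some day of the week holds at least ⌈80/7⌉ = 12 visitors.

12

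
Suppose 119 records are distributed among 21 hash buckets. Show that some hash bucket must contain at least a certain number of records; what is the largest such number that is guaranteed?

The 21 hash buckets are the holes and the 119 records are the pigeons.
If every hash bucket held at most 5 records, the total would be at most 21 × 5 = 105, which is less than 119.
So some hash bucket holds at least ⌈119/21⌉ = 6 records.

6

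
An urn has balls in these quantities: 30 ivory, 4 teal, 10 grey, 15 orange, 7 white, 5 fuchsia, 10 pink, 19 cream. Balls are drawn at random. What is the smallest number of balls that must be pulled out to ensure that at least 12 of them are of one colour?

70

An adversary could hand out at most 11 balls per colour (5 colours run out sooner): 11 + 4 + 10 + 11 + 7 + 5 + 10 + 11 = 69 balls and still no colour has 12.
Pigeonhole: one more ball lands in a colour already at 11, so 70 draws are enough and 69 are not.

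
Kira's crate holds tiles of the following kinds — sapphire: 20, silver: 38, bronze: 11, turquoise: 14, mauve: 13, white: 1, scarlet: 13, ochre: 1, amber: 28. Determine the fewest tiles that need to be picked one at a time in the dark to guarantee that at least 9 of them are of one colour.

59

An adversary could hand out at most 8 tiles per colour (white, ochre run out sooner): 8 + 8 + 8 + 8 + 8 + 1 + 8 + 1 + 8 = 58 tiles and still no colour has 9.
Pigeonhole: one more tile lands in a colour already at 8, so 59 draws are enough and 58 are not.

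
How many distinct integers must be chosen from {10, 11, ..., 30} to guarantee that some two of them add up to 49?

16

Group the elements by complementary pair {x, 49−x}: {19,30}, {20,29}, {21,28}, …, giving 6 two-element pairs and 9 integers whose partner 49−x falls outside [10,30].
Treating each of those 15 groups as a pigeonhole, one can pick one integer per group — 15 integers — with no two summing to 49.
The 16th integer lands in an occupied pair, forcing a sum of 49.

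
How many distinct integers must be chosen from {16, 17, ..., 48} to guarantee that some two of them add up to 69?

A set avoiding the sum 69 can contain at most one of each pair {x, 69−x}, plus the 5 elements whose complement lies outside the range.
The integers 16, …, 34 (19 of them) are such a set: any two sum to at least 16+17 = 33 and at most 33+34 = 67 < 69.
Pigeonhole: any 20th integer completes one of the 14 pairs, so 20 choices force a sum of 69.

20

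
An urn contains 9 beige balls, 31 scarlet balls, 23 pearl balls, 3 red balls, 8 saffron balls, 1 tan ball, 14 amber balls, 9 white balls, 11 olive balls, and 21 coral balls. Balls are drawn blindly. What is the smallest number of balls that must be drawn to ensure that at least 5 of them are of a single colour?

An adversary could hand out at most 4 balls per colour (red, tan run out sooner): 4 + 4 + 4 + 3 + 4 + 1 + 4 + 4 + 4 + 4 = 36 balls and still no colour has 5.
One more ball lands in a colour already at 4, so 37 draws are enough and 36 are not.

37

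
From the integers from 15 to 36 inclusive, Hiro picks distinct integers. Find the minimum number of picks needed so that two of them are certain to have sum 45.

15

Group the elements by complementary pair {x, 45−x}: {15,30}, {16,29}, {17,28}, …, giving 8 two-element pairs and 6 integers whose partner 45−x falls outside [15,36].
Treating each of those 14 groups as a pigeonhole, one can pick one integer per group — 14 integers — with no two summing to 45.
The 15th integer lands in an occupied pair, forcing a sum of 45.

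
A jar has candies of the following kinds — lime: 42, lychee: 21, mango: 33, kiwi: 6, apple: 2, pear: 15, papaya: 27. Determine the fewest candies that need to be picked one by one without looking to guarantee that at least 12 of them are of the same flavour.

By pigeonhole, put each drawn candy into a box by flavour. The largest draw with every box below 12 takes min(count, 11) from each flavour; flavours with fewer than 11 contribute all they have.
Σ min(cᵢ, 11) = 11 + 11 + 11 + 6 + 2 + 11 + 11 = 63.
Draw number 63 + 1 = 64 must push one box to 12.

64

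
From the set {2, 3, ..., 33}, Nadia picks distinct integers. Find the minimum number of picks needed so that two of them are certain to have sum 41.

A set avoiding the sum 41 can contain at most one of each pair {x, 41−x}, plus the 6 elements whose complement lies outside the range.
The integers 2, …, 20 (19 of them) are such a set: any two sum to at least 2+3 = 5 and at most 19+20 = 39 < 41.
Pigeonhole: any 20th integer completes one of the 13 pairs, so 20 choices force a sum of 41.

20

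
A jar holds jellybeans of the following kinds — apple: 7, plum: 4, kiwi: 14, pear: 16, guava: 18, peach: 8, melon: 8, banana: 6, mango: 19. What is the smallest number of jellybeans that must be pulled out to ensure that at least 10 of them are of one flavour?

Pigeonhole: put each drawn jellybean into a box by flavour. The largest draw with every box below 10 takes min(count, 9) from each flavour; flavours with fewer than 9 contribute all they have.
Σ min(cᵢ, 9) = 7 + 4 + 9 + 9 + 9 + 8 + 8 + 6 + 9 = 69.
Draw number 69 + 1 = 70 must push one box to 10.

70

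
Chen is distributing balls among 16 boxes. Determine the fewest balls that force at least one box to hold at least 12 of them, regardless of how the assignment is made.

177

With 176 balls one could put exactly 11 in each of the 16 boxes, and no box would reach 12.
One more ball must land in a box that already has 11, giving it 12.
So 16 × 11 + 1 = 177 balls are required.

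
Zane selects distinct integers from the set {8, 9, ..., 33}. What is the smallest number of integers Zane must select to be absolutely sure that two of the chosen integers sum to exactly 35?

17

Two chosen integers sum to 35 exactly when both halves of some pair {x, 35−x} with 8 ≤ x ≤ 35−x ≤ 27 are chosen — 10 such pairs.
The remaining 6 elements (those with no distinct partner in range) can never complete a 35-sum, so the worst case takes all of them and one from each pair: 6 + 10 = 16.
The 17th integer has to be the second member of some pair, so 16 + 1 = 17.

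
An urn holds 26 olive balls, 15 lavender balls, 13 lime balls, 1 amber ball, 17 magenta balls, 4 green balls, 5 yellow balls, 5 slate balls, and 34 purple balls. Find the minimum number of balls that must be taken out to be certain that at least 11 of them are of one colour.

66

An adversary could hand out at most 10 balls per colour (4 colours run out sooner): 10 + 10 + 10 + 1 + 10 + 4 + 5 + 5 + 10 = 65 balls and still no colour has 11.
One more ball lands in a colour already at 10, so 66 draws are enough and 65 are not.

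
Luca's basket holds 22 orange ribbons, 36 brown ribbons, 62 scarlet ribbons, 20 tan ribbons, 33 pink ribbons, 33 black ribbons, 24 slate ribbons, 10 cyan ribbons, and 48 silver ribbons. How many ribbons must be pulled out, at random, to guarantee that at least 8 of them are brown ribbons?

In the worst case for collecting brown ribbons, every non-brown ribbon comes out first.
There are 22 + 62 + 20 + 33 + 33 + 24 + 10 + 48 = 252 non-brown ribbons altogether.
After those, each further ribbon must be brown, so 252 + 8 = 260 draws guarantee 8 brown ribbons.

260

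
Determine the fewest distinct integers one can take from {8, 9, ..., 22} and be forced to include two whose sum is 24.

12

Two chosen integers sum to 24 exactly when both halves of some pair {x, 24−x} with 8 ≤ x ≤ 24−x ≤ 16 are chosen — 4 such pairs.
The remaining 7 elements (those with no distinct partner in range) can never complete a 24-sum, so the worst case takes all of them and one from each pair: 7 + 4 = 11.
The 12th integer has to be the second member of some pair, so 11 + 1 = 12.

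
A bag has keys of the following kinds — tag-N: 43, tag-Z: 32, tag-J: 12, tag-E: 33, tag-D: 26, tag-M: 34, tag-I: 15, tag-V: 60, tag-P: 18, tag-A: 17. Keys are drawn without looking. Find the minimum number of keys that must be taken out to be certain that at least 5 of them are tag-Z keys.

263

In the worst case for collecting tag-Z keys, every non-tag-Z key comes out first.
There are 43 + 12 + 33 + 26 + 34 + 15 + 60 + 18 + 17 = 258 non-tag-Z keys altogether.
After those, each further key must be tag-Z, so 258 + 5 = 263 draws guarantee 5 tag-Z keys.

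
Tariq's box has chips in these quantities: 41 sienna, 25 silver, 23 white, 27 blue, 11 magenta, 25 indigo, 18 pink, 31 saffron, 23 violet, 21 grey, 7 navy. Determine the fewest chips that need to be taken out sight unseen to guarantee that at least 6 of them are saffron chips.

227

In the worst case for collecting saffron chips, every non-saffron chip comes out first.
There are 41 + 25 + 23 + 27 + 11 + 25 + 18 + 23 + 21 + 7 = 221 non-saffron chips altogether.
After those, each further chip must be saffron, so 221 + 6 = 227 draws guarantee 6 saffron chips.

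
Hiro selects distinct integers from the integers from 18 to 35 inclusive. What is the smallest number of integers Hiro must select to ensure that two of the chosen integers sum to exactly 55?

Two chosen integers sum to 55 exactly when both halves of some pair {x, 55−x} with 20 ≤ x ≤ 55−x ≤ 35 are chosen — 8 such pairs.
The remaining 2 elements (those with no distinct partner in range) can never complete a 55-sum, so the worst case takes all of them and one from each pair: 2 + 8 = 10.
By pigeonhole, the 11th integer has to be the second member of some pair, so 10 + 1 = 11.

11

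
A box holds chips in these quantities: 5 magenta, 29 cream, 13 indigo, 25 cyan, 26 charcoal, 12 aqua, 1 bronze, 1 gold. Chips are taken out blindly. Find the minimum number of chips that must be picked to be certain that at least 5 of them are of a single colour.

27

By pigeonhole, put each drawn chip into a box by colour. The largest draw with every box below 5 takes min(count, 4) from each colour; colours with fewer than 4 contribute all they have.
Σ min(cᵢ, 4) = 4 + 4 + 4 + 4 + 4 + 4 + 1 + 1 = 26.
Draw number 26 + 1 = 27 must push one box to 5.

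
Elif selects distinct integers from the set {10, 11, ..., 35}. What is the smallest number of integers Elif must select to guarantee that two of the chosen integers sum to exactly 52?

A set avoiding the sum 52 can contain at most one of each pair {x, 52−x}, plus the 8 elements whose complement lies outside the range or equal to its own complement.
The integers 10, …, 26 (17 of them) are such a set: any two sum to at least 10+11 = 21 and at most 25+26 = 51 < 52.
By pigeonhole, any 18th integer completes one of the 9 pairs, so 18 choices force a sum of 52.

18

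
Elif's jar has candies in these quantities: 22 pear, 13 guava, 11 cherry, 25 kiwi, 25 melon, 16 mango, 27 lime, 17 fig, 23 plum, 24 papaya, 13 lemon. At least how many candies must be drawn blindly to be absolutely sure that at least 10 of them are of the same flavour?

An adversary could hand out at most 9 candies per flavour: 9 + 9 + 9 + 9 + 9 + 9 + 9 + 9 + 9 + 9 + 9 = 99 candies and still no flavour has 10.
One more candy lands in a flavour already at 9, so 100 draws are enough and 99 are not.

100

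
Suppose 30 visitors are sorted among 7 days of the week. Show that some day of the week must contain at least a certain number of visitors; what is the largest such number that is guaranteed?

5

The 7 days of the week are the holes and the 30 visitors are the pigeons.
If every day of the week held at most 4 visitors, the total would be at most 7 × 4 = 28, which is less than 30.
So some day of the week holds at least ⌈30/7⌉ = 5 visitors.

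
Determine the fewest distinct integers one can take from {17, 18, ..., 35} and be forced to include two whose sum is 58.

A set avoiding the sum 58 can contain at most one of each pair {x, 58−x}, plus the 7 elements whose complement lies outside the range or equal to its own complement.
The integers 17, …, 29 (13 of them) are such a set: any two sum to at least 17+18 = 35 and at most 28+29 = 57 < 58.
Any 14th integer completes one of the 6 pairs, so 14 choices force a sum of 58.

14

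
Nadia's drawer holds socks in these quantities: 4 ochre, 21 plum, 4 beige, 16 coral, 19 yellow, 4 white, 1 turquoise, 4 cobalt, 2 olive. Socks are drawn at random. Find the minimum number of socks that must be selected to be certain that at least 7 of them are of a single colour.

An adversary could hand out at most 6 socks per colour (6 colours run out sooner): 4 + 6 + 4 + 6 + 6 + 4 + 1 + 4 + 2 = 37 socks and still no colour has 7.
By the pigeonhole principle, one more sock lands in a colour already at 6, so 38 draws are enough and 37 are not.

38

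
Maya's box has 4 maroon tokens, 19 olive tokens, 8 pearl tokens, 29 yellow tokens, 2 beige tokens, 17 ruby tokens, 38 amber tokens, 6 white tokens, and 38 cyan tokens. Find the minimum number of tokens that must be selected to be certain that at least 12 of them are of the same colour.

Put each drawn token into a box by colour. The largest draw with every box below 12 takes min(count, 11) from each colour; colours with fewer than 11 contribute all they have.
Σ min(cᵢ, 11) = 4 + 11 + 8 + 11 + 2 + 11 + 11 + 6 + 11 = 75.
Draw number 75 + 1 = 76 must push one box to 12.

76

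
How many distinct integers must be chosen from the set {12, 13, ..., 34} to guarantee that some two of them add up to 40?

16

Two chosen integers sum to 40 exactly when both halves of some pair {x, 40−x} with 12 ≤ x ≤ 40−x ≤ 28 are chosen — 8 such pairs.
The remaining 7 elements (those with no distinct partner in range) can never complete a 40-sum, so the worst case takes all of them and one from each pair: 7 + 8 = 15.
The 16th integer has to be the second member of some pair, so 15 + 1 = 16.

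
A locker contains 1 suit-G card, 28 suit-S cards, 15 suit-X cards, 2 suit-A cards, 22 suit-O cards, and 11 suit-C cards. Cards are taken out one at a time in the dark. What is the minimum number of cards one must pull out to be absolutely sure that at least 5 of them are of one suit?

20

An adversary could hand out at most 4 cards per suit (suit-G, suit-A run out sooner): 1 + 4 + 4 + 2 + 4 + 4 = 19 cards and still no suit has 5.
By pigeonhole, one more card lands in a suit already at 4, so 20 draws are enough and 19 are not.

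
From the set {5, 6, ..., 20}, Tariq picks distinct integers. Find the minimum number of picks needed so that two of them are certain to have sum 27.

10

Two chosen integers sum to 27 exactly when both halves of some pair {x, 27−x} with 7 ≤ x ≤ 27−x ≤ 20 are chosen — 7 such pairs.
The remaining 2 elements (those with no distinct partner in range) can never complete a 27-sum, so the worst case takes all of them and one from each pair: 2 + 7 = 9.
Pigeonhole: the 10th integer has to be the second member of some pair, so 9 + 1 = 10.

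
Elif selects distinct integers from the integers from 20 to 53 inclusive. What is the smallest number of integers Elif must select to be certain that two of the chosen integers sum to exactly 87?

25

Group the elements by complementary pair {x, 87−x}: {34,53}, {35,52}, {36,51}, …, giving 10 two-element pairs and 14 integers whose partner 87−x falls outside [20,53].
Treating each of those 24 groups as a pigeonhole, one can pick one integer per group — 24 integers — with no two summing to 87.
The 25th integer lands in an occupied pair, forcing a sum of 87.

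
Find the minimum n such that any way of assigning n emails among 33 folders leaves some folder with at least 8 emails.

232

With 231 emails one could put exactly 7 in each of the 33 folders, and no folder would reach 8.
By pigeonhole, one more email must land in a folder that already has 7, giving it 8.
So 33 × 7 + 1 = 232 emails are required.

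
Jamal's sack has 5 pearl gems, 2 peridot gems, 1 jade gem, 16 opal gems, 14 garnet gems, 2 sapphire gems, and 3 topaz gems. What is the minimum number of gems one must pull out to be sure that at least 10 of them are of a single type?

32

By pigeonhole, put each drawn gem into a box by type. The largest draw with every box below 10 takes min(count, 9) from each type; types with fewer than 9 contribute all they have.
Σ min(cᵢ, 9) = 5 + 2 + 1 + 9 + 9 + 2 + 3 = 31.
Draw number 31 + 1 = 32 must push one box to 10.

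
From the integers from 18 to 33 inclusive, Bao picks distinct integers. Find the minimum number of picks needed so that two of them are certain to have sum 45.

12

Two chosen integers sum to 45 exactly when both halves of some pair {x, 45−x} with 18 ≤ x ≤ 45−x ≤ 27 are chosen — 5 such pairs.
The remaining 6 elements (those with no distinct partner in range) can never complete a 45-sum, so the worst case takes all of them and one from each pair: 6 + 5 = 11.
The 12th integer has to be the second member of some pair, so 11 + 1 = 12.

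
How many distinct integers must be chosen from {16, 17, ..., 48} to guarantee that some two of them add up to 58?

21

Group the elements by complementary pair {x, 58−x}: {16,42}, {17,41}, {18,40}, …, giving 13 two-element pairs; the single value 29 (it cannot pair with itself since the integers are distinct); and 6 integers whose partner 58−x falls outside [16,48].
Treating each of those 20 groups as a pigeonhole, one can pick one integer per group — 20 integers — with no two summing to 58.
The 21st integer lands in an occupied pair, forcing a sum of 58.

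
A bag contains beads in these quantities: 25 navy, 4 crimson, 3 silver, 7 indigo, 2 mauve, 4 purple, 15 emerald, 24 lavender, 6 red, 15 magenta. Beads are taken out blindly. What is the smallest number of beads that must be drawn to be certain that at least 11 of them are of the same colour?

67

By pigeonhole, the 10 colours are the holes; the beads drawn are the pigeons.
To avoid 11 of any one colour, the worst case takes at most 10 of each colour, or every bead of a colour that has fewer than 10.
That gives 10 + 4 + 3 + 7 + 2 + 4 + 10 + 10 + 6 + 10 = 66 beads with no colour reaching 11.
The next bead forces some colour to 11, so 66 + 1 = 67.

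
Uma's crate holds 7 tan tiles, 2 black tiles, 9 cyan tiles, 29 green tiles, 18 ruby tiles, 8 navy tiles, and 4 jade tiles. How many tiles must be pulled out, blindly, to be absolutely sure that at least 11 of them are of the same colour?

The 7 colours are the holes; the tiles drawn are the pigeons.
To avoid 11 of any one colour, the worst case takes at most 10 of each colour, or every tile of a colour that has fewer than 10.
That gives 7 + 2 + 9 + 10 + 10 + 8 + 4 = 50 tiles with no colour reaching 11.
The next tile forces some colour to 11, so 50 + 1 = 51.

51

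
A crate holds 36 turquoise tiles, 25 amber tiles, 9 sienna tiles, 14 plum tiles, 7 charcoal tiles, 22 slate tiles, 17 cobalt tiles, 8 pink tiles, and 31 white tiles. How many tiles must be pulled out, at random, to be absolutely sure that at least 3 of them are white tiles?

In the worst case for collecting white tiles, every non-white tile comes out first.
There are 36 + 25 + 9 + 14 + 7 + 22 + 17 + 8 = 138 non-white tiles altogether.
After those, each further tile must be white, so 138 + 3 = 141 draws guarantee 3 white tiles.

141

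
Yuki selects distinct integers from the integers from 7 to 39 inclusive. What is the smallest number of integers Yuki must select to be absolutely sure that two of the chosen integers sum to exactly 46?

18

Group the elements by complementary pair {x, 46−x}: {7,39}, {8,38}, {9,37}, …, giving 16 two-element pairs and the single value 23 (it cannot pair with itself since the integers are distinct).
Treating each of those 17 groups as a pigeonhole, one can pick one integer per group — 17 integers — with no two summing to 46.
The 18th integer lands in an occupied pair, forcing a sum of 46.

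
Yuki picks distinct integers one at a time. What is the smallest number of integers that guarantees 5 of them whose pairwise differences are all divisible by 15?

61

Integers whose pairwise differences are multiples of 15 are exactly those sharing a remainder mod 15. The 15 residue classes mod 15 are the pigeonholes.
With 60 integers one could put 4 in each residue class and have no class reach 5.
The 61st integer pushes some class to 5, so 15·4 + 1 = 61.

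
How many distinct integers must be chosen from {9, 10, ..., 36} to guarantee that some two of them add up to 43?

Group the elements by complementary pair {x, 43−x}: {9,34}, {10,33}, {11,32}, …, giving 13 two-element pairs and 2 integers whose partner 43−x falls outside [9,36].
Treating each of those 15 groups as a pigeonhole, one can pick one integer per group — 15 integers — with no two summing to 43.
The 16th integer lands in an occupied pair, forcing a sum of 43.

16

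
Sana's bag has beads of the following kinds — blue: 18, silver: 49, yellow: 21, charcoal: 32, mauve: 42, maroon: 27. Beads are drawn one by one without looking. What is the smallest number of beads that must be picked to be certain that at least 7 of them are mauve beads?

154

In the worst case for collecting mauve beads, every non-mauve bead comes out first.
There are 18 + 49 + 21 + 32 + 27 = 147 non-mauve beads altogether.
After those, each further bead must be mauve, so 147 + 7 = 154 draws guarantee 7 mauve beads.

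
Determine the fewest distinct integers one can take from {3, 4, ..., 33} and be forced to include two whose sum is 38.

Group the elements by complementary pair {x, 38−x}: {5,33}, {6,32}, {7,31}, …, giving 14 two-element pairs, the single value 19 (it cannot pair with itself since the integers are distinct), and 2 integers whose partner 38−x falls outside [3,33].
Treating each of those 17 groups as a pigeonhole, one can pick one integer per group — 17 integers — with no two summing to 38.
The 18th integer lands in an occupied pair, forcing a sum of 38.

18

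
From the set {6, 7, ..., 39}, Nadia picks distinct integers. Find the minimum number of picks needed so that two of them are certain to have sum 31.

25

Two chosen integers sum to 31 exactly when both halves of some pair {x, 31−x} with 6 ≤ x ≤ 31−x ≤ 25 are chosen — 10 such pairs.
The remaining 14 elements (those with no distinct partner in range) can never complete a 31-sum, so the worst case takes all of them and one from each pair: 14 + 10 = 24.
By pigeonhole, the 25th integer has to be the second member of some pair, so 24 + 1 = 25.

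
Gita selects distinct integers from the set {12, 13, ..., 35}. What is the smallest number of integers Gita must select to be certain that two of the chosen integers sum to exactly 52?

Two chosen integers sum to 52 exactly when both halves of some pair {x, 52−x} with 17 ≤ x ≤ 52−x ≤ 35 are chosen — 9 such pairs.
The remaining 6 elements (those with no distinct partner in range) can never complete a 52-sum, so the worst case takes all of them and one from each pair: 6 + 9 = 15.
Pigeonhole: the 16th integer has to be the second member of some pair, so 15 + 1 = 16.

16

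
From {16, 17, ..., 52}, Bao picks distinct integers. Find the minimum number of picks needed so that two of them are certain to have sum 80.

26

Group the elements by complementary pair {x, 80−x}: {28,52}, {29,51}, {30,50}, …, giving 12 two-element pairs, the single value 40 (it cannot pair with itself since the integers are distinct), and 12 integers whose partner 80−x falls outside [16,52].
By the pigeonhole principle, treating each of those 25 groups as a pigeonhole, one can pick one integer per group — 25 integers — with no two summing to 80.
The 26th integer lands in an occupied pair, forcing a sum of 80.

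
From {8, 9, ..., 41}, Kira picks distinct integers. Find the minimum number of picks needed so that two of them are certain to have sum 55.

21

Group the elements by complementary pair {x, 55−x}: {14,41}, {15,40}, {16,39}, …, giving 14 two-element pairs and 6 integers whose partner 55−x falls outside [8,41].
By the pigeonhole principle, treating each of those 20 groups as a pigeonhole, one can pick one integer per group — 20 integers — with no two summing to 55.
The 21st integer lands in an occupied pair, forcing a sum of 55.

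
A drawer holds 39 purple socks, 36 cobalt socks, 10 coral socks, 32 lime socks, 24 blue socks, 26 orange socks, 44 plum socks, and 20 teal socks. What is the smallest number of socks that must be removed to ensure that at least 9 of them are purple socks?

201

In the worst case for collecting purple socks, every non-purple sock comes out first.
There are 36 + 10 + 32 + 24 + 26 + 44 + 20 = 192 non-purple socks altogether.
After those, each further sock must be purple, so 192 + 9 = 201 draws guarantee 9 purple socks.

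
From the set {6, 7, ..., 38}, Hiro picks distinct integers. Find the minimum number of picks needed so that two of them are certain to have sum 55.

Group the elements by complementary pair {x, 55−x}: {17,38}, {18,37}, {19,36}, …, giving 11 two-element pairs and 11 integers whose partner 55−x falls outside [6,38].
Pigeonhole: treating each of those 22 groups as a pigeonhole, one can pick one integer per group — 22 integers — with no two summing to 55.
The 23rd integer lands in an occupied pair, forcing a sum of 55.

23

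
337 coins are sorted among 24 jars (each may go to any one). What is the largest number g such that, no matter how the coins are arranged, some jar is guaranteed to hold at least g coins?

15

The 24 jars are the holes and the 337 coins are the pigeons.
If every jar held at most 14 coins, the total would be at most 24 × 14 = 336, which is less than 337.
So some jar holds at least ⌈337/24⌉ = 15 coins.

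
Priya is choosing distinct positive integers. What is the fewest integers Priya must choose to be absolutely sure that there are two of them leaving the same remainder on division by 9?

10

By pigeonhole, the 9 residue classes mod 9 are the pigeonholes.
With 9 integers one could put 1 in each residue class and have no class reach 2.
The 10th integer pushes some class to 2, so 9·1 + 1 = 10.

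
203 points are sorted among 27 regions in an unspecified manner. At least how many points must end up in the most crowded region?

8

The 27 regions are the holes and the 203 points are the pigeons.
If every region held at most 7 points, the total would be at most 27 × 7 = 189, which is less than 203.
So some region holds at least ⌈203/27⌉ = 8 points.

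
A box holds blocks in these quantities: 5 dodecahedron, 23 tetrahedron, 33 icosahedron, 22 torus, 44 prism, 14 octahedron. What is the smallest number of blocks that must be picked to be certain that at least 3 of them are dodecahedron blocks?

139

In the worst case for collecting dodecahedron blocks, every non-dodecahedron block comes out first.
There are 23 + 33 + 22 + 44 + 14 = 136 non-dodecahedron blocks altogether.
After those, each further block must be dodecahedron, so 136 + 3 = 139 draws guarantee 3 dodecahedron blocks.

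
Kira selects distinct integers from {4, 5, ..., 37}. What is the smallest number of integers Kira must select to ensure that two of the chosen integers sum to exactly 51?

A set avoiding the sum 51 can contain at most one of each pair {x, 51−x}, plus the 10 elements whose complement lies outside the range.
The integers 4, …, 25 (22 of them) are such a set: any two sum to at least 4+5 = 9 and at most 24+25 = 49 < 51.
Any 23rd integer completes one of the 12 pairs, so 23 choices force a sum of 51.

23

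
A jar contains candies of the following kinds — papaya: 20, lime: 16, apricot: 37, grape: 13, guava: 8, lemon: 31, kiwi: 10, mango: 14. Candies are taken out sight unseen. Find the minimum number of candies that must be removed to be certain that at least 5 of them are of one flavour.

33

Put each drawn candy into a box by flavour. The largest draw with every box below 5 takes min(count, 4) from each flavour.
Σ min(cᵢ, 4) = 4 + 4 + 4 + 4 + 4 + 4 + 4 + 4 = 32.
Draw number 32 + 1 = 33 must push one box to 5.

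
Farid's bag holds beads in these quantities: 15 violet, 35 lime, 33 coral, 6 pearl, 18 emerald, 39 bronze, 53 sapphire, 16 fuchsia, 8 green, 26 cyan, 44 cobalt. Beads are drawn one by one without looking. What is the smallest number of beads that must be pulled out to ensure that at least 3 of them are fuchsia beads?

280

In the worst case for collecting fuchsia beads, every non-fuchsia bead comes out first.
There are 15 + 35 + 33 + 6 + 18 + 39 + 53 + 8 + 26 + 44 = 277 non-fuchsia beads altogether.
After those, each further bead must be fuchsia, so 277 + 3 = 280 draws guarantee 3 fuchsia beads.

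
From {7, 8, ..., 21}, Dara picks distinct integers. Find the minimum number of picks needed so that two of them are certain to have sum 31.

10

A set avoiding the sum 31 can contain at most one of each pair {x, 31−x}, plus the 3 elements whose complement lies outside the range.
The integers 7, …, 15 (9 of them) are such a set: any two sum to at least 7+8 = 15 and at most 14+15 = 29 < 31.
Any 10th integer completes one of the 6 pairs, so 10 choices force a sum of 31.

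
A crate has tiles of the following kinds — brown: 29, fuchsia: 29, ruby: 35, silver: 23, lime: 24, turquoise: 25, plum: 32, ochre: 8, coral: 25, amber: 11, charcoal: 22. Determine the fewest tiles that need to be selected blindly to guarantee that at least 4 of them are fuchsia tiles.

238

In the worst case for collecting fuchsia tiles, every non-fuchsia tile comes out first.
There are 29 + 35 + 23 + 24 + 25 + 32 + 8 + 25 + 11 + 22 = 234 non-fuchsia tiles altogether.
After those, each further tile must be fuchsia, so 234 + 4 = 238 draws guarantee 4 fuchsia tiles.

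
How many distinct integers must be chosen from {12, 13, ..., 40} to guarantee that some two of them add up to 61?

20

A set avoiding the sum 61 can contain at most one of each pair {x, 61−x}, plus the 9 elements whose complement lies outside the range.
The integers 12, …, 30 (19 of them) are such a set: any two sum to at least 12+13 = 25 and at most 29+30 = 59 < 61.
Pigeonhole: any 20th integer completes one of the 10 pairs, so 20 choices force a sum of 61.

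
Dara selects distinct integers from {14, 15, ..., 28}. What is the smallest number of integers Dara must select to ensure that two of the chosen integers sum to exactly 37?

A set avoiding the sum 37 can contain at most one of each pair {x, 37−x}, plus the 5 elements whose complement lies outside the range.
The integers 19, …, 28 (10 of them) are such a set: any two sum to at least 19+20 = 39 > 37.
Any 11th integer completes one of the 5 pairs, so 11 choices force a sum of 37.

11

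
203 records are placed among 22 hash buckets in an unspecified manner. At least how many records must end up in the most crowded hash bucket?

By the pigeonhole principle, the 22 hash buckets are the holes and the 203 records are the pigeons.
If every hash bucket held at most 9 records, the total would be at most 22 × 9 = 198, which is less than 203.
So some hash bucket holds at least ⌈203/22⌉ = 10 records.

10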